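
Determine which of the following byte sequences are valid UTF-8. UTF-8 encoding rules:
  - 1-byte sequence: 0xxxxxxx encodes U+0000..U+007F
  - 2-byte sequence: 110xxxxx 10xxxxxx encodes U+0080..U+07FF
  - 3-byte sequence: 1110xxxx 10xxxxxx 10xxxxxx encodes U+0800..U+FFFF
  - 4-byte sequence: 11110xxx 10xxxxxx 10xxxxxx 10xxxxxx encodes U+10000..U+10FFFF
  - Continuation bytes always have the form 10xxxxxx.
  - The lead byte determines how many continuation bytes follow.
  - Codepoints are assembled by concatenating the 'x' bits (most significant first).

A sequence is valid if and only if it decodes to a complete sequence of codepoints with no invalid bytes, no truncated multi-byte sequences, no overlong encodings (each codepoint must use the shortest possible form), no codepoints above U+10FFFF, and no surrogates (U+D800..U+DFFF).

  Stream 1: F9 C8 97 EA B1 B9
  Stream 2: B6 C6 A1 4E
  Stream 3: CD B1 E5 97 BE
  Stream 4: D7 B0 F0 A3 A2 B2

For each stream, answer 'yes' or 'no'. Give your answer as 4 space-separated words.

Stream 1: error at byte offset 0. INVALID
Stream 2: error at byte offset 0. INVALID
Stream 3: decodes cleanly. VALID
Stream 4: decodes cleanly. VALID

Answer: no no yes yes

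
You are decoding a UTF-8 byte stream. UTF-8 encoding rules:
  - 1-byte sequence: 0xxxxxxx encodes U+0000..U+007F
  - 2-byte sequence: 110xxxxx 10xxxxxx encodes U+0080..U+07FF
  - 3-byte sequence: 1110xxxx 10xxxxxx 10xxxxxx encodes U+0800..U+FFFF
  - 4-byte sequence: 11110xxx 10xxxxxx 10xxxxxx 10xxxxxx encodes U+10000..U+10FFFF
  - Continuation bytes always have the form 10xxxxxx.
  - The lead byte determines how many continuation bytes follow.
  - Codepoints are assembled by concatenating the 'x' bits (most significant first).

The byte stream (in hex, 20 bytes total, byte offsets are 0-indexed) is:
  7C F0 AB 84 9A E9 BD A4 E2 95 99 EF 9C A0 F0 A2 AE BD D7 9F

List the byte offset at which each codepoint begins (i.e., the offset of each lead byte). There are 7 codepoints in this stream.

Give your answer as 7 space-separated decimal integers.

Answer: 0 1 5 8 11 14 18

Derivation:
Byte[0]=7C: 1-byte ASCII. cp=U+007C
Byte[1]=F0: 4-byte lead, need 3 cont bytes. acc=0x0
Byte[2]=AB: continuation. acc=(acc<<6)|0x2B=0x2B
Byte[3]=84: continuation. acc=(acc<<6)|0x04=0xAC4
Byte[4]=9A: continuation. acc=(acc<<6)|0x1A=0x2B11A
Completed: cp=U+2B11A (starts at byte 1)
Byte[5]=E9: 3-byte lead, need 2 cont bytes. acc=0x9
Byte[6]=BD: continuation. acc=(acc<<6)|0x3D=0x27D
Byte[7]=A4: continuation. acc=(acc<<6)|0x24=0x9F64
Completed: cp=U+9F64 (starts at byte 5)
Byte[8]=E2: 3-byte lead, need 2 cont bytes. acc=0x2
Byte[9]=95: continuation. acc=(acc<<6)|0x15=0x95
Byte[10]=99: continuation. acc=(acc<<6)|0x19=0x2559
Completed: cp=U+2559 (starts at byte 8)
Byte[11]=EF: 3-byte lead, need 2 cont bytes. acc=0xF
Byte[12]=9C: continuation. acc=(acc<<6)|0x1C=0x3DC
Byte[13]=A0: continuation. acc=(acc<<6)|0x20=0xF720
Completed: cp=U+F720 (starts at byte 11)
Byte[14]=F0: 4-byte lead, need 3 cont bytes. acc=0x0
Byte[15]=A2: continuation. acc=(acc<<6)|0x22=0x22
Byte[16]=AE: continuation. acc=(acc<<6)|0x2E=0x8AE
Byte[17]=BD: continuation. acc=(acc<<6)|0x3D=0x22BBD
Completed: cp=U+22BBD (starts at byte 14)
Byte[18]=D7: 2-byte lead, need 1 cont bytes. acc=0x17
Byte[19]=9F: continuation. acc=(acc<<6)|0x1F=0x5DF
Completed: cp=U+05DF (starts at byte 18)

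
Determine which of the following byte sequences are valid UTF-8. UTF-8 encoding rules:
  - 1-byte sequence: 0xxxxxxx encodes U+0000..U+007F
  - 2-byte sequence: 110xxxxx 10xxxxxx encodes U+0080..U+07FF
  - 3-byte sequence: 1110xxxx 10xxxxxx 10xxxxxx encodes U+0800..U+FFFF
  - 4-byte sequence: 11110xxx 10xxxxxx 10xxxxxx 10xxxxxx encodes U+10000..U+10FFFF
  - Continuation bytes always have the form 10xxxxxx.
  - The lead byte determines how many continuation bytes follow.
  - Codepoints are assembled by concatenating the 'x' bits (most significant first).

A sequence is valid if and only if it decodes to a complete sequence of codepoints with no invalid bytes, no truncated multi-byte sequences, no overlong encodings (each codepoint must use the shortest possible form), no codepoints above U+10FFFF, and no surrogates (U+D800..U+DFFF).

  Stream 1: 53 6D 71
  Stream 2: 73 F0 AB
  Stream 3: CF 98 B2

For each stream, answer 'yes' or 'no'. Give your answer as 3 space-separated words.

Answer: yes no no

Derivation:
Stream 1: decodes cleanly. VALID
Stream 2: error at byte offset 3. INVALID
Stream 3: error at byte offset 2. INVALID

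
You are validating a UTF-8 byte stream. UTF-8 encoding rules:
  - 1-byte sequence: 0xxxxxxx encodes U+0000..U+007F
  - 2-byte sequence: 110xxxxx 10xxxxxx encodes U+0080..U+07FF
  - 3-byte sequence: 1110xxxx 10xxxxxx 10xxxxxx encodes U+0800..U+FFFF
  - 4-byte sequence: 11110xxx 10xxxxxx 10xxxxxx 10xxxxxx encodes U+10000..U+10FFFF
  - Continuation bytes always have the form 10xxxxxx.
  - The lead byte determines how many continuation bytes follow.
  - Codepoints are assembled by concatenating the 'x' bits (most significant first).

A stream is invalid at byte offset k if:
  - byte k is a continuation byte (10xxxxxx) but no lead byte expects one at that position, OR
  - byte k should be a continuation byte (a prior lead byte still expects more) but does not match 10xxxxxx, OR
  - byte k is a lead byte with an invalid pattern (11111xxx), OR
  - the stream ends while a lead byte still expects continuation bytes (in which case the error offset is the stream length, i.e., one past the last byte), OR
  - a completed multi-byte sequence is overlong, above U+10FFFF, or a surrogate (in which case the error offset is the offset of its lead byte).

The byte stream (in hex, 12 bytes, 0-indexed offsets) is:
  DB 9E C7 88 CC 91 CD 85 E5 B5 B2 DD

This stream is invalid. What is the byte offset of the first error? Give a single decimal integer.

Answer: 12

Derivation:
Byte[0]=DB: 2-byte lead, need 1 cont bytes. acc=0x1B
Byte[1]=9E: continuation. acc=(acc<<6)|0x1E=0x6DE
Completed: cp=U+06DE (starts at byte 0)
Byte[2]=C7: 2-byte lead, need 1 cont bytes. acc=0x7
Byte[3]=88: continuation. acc=(acc<<6)|0x08=0x1C8
Completed: cp=U+01C8 (starts at byte 2)
Byte[4]=CC: 2-byte lead, need 1 cont bytes. acc=0xC
Byte[5]=91: continuation. acc=(acc<<6)|0x11=0x311
Completed: cp=U+0311 (starts at byte 4)
Byte[6]=CD: 2-byte lead, need 1 cont bytes. acc=0xD
Byte[7]=85: continuation. acc=(acc<<6)|0x05=0x345
Completed: cp=U+0345 (starts at byte 6)
Byte[8]=E5: 3-byte lead, need 2 cont bytes. acc=0x5
Byte[9]=B5: continuation. acc=(acc<<6)|0x35=0x175
Byte[10]=B2: continuation. acc=(acc<<6)|0x32=0x5D72
Completed: cp=U+5D72 (starts at byte 8)
Byte[11]=DD: 2-byte lead, need 1 cont bytes. acc=0x1D
Byte[12]: stream ended, expected continuation. INVALID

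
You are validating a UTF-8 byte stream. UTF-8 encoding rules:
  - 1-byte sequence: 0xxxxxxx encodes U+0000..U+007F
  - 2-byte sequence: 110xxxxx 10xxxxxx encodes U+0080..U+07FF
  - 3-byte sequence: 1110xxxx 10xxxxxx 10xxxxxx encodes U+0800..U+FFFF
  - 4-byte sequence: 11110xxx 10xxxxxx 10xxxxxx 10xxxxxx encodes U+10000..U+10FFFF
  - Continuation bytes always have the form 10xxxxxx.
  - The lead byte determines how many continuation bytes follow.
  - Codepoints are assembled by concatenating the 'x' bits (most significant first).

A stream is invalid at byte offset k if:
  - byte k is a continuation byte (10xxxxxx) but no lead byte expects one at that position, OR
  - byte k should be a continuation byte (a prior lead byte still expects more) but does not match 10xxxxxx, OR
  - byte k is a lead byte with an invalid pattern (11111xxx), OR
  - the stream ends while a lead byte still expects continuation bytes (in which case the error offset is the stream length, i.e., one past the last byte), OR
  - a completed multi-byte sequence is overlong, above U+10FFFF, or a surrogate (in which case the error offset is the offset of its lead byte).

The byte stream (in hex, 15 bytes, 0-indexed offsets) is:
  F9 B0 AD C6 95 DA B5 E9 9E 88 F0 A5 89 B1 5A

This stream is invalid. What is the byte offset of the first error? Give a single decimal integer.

Answer: 0

Derivation:
Byte[0]=F9: INVALID lead byte (not 0xxx/110x/1110/11110)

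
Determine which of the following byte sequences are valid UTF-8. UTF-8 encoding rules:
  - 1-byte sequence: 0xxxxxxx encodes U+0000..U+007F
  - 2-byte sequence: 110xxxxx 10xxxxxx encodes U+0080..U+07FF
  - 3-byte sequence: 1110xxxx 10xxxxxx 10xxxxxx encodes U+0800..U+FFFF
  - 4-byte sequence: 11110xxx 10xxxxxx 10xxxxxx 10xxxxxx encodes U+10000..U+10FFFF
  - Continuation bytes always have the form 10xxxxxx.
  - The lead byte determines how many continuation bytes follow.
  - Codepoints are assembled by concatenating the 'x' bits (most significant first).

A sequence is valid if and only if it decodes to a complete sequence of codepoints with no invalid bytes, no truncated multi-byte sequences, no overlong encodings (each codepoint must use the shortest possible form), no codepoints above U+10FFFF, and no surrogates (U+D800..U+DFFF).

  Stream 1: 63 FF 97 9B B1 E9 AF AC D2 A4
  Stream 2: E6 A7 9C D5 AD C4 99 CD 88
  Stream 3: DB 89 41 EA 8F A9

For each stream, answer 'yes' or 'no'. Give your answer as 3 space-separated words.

Stream 1: error at byte offset 1. INVALID
Stream 2: decodes cleanly. VALID
Stream 3: decodes cleanly. VALID

Answer: no yes yes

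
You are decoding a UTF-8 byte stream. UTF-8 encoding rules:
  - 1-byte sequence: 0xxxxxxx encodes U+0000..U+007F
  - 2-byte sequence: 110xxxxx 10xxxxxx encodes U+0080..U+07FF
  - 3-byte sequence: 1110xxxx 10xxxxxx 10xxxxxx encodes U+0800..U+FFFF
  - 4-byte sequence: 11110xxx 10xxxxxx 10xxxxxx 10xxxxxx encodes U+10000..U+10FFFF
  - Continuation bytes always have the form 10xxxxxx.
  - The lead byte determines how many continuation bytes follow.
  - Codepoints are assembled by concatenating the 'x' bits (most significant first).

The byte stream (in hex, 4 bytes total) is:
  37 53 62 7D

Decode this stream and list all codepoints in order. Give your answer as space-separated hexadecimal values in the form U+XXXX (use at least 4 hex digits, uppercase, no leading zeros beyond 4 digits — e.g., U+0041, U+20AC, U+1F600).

Answer: U+0037 U+0053 U+0062 U+007D

Derivation:
Byte[0]=37: 1-byte ASCII. cp=U+0037
Byte[1]=53: 1-byte ASCII. cp=U+0053
Byte[2]=62: 1-byte ASCII. cp=U+0062
Byte[3]=7D: 1-byte ASCII. cp=U+007D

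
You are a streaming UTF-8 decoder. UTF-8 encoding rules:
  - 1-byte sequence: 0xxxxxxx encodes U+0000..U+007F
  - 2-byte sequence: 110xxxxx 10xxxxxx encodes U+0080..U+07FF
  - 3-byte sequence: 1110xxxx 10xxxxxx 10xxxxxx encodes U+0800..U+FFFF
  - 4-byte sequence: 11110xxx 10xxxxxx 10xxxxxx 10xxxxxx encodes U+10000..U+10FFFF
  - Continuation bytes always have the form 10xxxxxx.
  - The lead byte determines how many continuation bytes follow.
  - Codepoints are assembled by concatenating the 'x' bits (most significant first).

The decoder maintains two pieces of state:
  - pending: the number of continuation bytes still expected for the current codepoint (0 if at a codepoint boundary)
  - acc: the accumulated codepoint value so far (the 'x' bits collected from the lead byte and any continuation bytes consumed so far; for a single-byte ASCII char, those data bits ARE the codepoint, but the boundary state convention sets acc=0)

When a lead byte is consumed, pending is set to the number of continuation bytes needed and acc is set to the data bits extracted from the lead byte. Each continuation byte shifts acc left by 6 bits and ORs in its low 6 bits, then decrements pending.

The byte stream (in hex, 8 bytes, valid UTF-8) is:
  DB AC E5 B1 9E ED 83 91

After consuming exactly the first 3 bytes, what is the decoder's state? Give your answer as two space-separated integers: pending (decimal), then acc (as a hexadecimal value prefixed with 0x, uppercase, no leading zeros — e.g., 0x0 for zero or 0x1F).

Byte[0]=DB: 2-byte lead. pending=1, acc=0x1B
Byte[1]=AC: continuation. acc=(acc<<6)|0x2C=0x6EC, pending=0
Byte[2]=E5: 3-byte lead. pending=2, acc=0x5

Answer: 2 0x5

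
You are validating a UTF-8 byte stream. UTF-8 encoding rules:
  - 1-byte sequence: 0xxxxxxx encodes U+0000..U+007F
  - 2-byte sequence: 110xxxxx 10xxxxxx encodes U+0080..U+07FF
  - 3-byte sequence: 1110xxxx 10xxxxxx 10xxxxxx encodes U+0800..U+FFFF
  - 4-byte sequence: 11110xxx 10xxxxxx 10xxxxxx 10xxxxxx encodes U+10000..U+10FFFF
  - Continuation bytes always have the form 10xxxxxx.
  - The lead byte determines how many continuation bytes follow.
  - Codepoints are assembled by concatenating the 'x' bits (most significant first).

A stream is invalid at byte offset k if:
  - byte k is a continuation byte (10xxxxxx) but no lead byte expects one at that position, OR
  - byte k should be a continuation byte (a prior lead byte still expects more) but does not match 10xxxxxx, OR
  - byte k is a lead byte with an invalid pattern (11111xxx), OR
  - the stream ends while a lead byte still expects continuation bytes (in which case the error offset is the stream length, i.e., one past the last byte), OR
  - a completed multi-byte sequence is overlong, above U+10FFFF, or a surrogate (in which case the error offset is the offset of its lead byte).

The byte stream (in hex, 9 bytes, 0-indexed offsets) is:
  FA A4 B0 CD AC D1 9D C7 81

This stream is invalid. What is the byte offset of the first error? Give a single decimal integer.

Byte[0]=FA: INVALID lead byte (not 0xxx/110x/1110/11110)

Answer: 0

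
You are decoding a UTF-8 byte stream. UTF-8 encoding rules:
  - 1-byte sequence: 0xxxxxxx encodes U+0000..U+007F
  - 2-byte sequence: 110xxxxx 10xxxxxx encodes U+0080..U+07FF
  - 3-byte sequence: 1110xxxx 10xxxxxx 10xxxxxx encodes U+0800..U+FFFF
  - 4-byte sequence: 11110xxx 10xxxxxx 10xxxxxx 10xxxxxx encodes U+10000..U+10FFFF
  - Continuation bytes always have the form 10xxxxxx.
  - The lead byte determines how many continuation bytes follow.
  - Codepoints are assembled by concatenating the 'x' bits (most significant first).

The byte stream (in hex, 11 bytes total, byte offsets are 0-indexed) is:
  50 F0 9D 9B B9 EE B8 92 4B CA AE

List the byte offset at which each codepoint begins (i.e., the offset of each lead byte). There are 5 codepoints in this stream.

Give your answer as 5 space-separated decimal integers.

Byte[0]=50: 1-byte ASCII. cp=U+0050
Byte[1]=F0: 4-byte lead, need 3 cont bytes. acc=0x0
Byte[2]=9D: continuation. acc=(acc<<6)|0x1D=0x1D
Byte[3]=9B: continuation. acc=(acc<<6)|0x1B=0x75B
Byte[4]=B9: continuation. acc=(acc<<6)|0x39=0x1D6F9
Completed: cp=U+1D6F9 (starts at byte 1)
Byte[5]=EE: 3-byte lead, need 2 cont bytes. acc=0xE
Byte[6]=B8: continuation. acc=(acc<<6)|0x38=0x3B8
Byte[7]=92: continuation. acc=(acc<<6)|0x12=0xEE12
Completed: cp=U+EE12 (starts at byte 5)
Byte[8]=4B: 1-byte ASCII. cp=U+004B
Byte[9]=CA: 2-byte lead, need 1 cont bytes. acc=0xA
Byte[10]=AE: continuation. acc=(acc<<6)|0x2E=0x2AE
Completed: cp=U+02AE (starts at byte 9)

Answer: 0 1 5 8 9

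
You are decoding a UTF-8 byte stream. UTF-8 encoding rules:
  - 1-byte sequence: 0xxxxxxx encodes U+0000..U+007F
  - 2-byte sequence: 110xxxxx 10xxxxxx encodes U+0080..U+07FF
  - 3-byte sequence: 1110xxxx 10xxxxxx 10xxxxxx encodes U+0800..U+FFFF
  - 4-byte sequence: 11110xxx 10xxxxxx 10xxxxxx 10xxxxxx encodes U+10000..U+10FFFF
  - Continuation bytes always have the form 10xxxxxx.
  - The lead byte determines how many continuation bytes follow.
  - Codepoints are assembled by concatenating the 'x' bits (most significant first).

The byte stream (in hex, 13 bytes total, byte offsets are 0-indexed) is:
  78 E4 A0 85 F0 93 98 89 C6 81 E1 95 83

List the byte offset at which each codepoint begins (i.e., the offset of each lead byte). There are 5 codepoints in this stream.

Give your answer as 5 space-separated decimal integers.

Answer: 0 1 4 8 10

Derivation:
Byte[0]=78: 1-byte ASCII. cp=U+0078
Byte[1]=E4: 3-byte lead, need 2 cont bytes. acc=0x4
Byte[2]=A0: continuation. acc=(acc<<6)|0x20=0x120
Byte[3]=85: continuation. acc=(acc<<6)|0x05=0x4805
Completed: cp=U+4805 (starts at byte 1)
Byte[4]=F0: 4-byte lead, need 3 cont bytes. acc=0x0
Byte[5]=93: continuation. acc=(acc<<6)|0x13=0x13
Byte[6]=98: continuation. acc=(acc<<6)|0x18=0x4D8
Byte[7]=89: continuation. acc=(acc<<6)|0x09=0x13609
Completed: cp=U+13609 (starts at byte 4)
Byte[8]=C6: 2-byte lead, need 1 cont bytes. acc=0x6
Byte[9]=81: continuation. acc=(acc<<6)|0x01=0x181
Completed: cp=U+0181 (starts at byte 8)
Byte[10]=E1: 3-byte lead, need 2 cont bytes. acc=0x1
Byte[11]=95: continuation. acc=(acc<<6)|0x15=0x55
Byte[12]=83: continuation. acc=(acc<<6)|0x03=0x1543
Completed: cp=U+1543 (starts at byte 10)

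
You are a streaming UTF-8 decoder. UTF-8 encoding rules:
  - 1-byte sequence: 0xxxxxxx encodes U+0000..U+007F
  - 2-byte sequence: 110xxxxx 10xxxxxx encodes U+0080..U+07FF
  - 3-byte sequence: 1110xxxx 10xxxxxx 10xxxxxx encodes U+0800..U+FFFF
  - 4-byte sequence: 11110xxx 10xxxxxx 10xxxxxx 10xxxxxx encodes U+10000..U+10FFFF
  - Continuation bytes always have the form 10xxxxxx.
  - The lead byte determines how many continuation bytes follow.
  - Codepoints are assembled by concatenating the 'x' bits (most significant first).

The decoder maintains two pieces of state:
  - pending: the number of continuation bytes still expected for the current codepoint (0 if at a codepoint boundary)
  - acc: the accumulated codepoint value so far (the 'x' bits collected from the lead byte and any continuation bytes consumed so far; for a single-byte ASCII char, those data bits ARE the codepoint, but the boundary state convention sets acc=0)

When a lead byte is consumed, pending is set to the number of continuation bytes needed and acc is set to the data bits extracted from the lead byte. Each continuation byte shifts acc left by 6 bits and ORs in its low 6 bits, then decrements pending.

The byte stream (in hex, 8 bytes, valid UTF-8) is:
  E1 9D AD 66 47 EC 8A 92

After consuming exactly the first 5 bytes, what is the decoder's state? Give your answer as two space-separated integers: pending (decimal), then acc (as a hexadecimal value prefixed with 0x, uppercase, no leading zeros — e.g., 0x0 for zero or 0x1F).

Answer: 0 0x0

Derivation:
Byte[0]=E1: 3-byte lead. pending=2, acc=0x1
Byte[1]=9D: continuation. acc=(acc<<6)|0x1D=0x5D, pending=1
Byte[2]=AD: continuation. acc=(acc<<6)|0x2D=0x176D, pending=0
Byte[3]=66: 1-byte. pending=0, acc=0x0
Byte[4]=47: 1-byte. pending=0, acc=0x0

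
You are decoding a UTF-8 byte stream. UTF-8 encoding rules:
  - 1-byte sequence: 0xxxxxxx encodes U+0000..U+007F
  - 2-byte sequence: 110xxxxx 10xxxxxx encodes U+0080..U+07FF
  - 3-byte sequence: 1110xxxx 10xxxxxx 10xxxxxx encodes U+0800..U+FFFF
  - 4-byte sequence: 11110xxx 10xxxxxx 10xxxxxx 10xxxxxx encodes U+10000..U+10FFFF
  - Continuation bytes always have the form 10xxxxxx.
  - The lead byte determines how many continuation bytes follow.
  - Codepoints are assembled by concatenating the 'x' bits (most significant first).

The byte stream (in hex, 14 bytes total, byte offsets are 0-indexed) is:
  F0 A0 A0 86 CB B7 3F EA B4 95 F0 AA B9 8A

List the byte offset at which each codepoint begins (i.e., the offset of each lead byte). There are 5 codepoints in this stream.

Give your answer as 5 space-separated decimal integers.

Byte[0]=F0: 4-byte lead, need 3 cont bytes. acc=0x0
Byte[1]=A0: continuation. acc=(acc<<6)|0x20=0x20
Byte[2]=A0: continuation. acc=(acc<<6)|0x20=0x820
Byte[3]=86: continuation. acc=(acc<<6)|0x06=0x20806
Completed: cp=U+20806 (starts at byte 0)
Byte[4]=CB: 2-byte lead, need 1 cont bytes. acc=0xB
Byte[5]=B7: continuation. acc=(acc<<6)|0x37=0x2F7
Completed: cp=U+02F7 (starts at byte 4)
Byte[6]=3F: 1-byte ASCII. cp=U+003F
Byte[7]=EA: 3-byte lead, need 2 cont bytes. acc=0xA
Byte[8]=B4: continuation. acc=(acc<<6)|0x34=0x2B4
Byte[9]=95: continuation. acc=(acc<<6)|0x15=0xAD15
Completed: cp=U+AD15 (starts at byte 7)
Byte[10]=F0: 4-byte lead, need 3 cont bytes. acc=0x0
Byte[11]=AA: continuation. acc=(acc<<6)|0x2A=0x2A
Byte[12]=B9: continuation. acc=(acc<<6)|0x39=0xAB9
Byte[13]=8A: continuation. acc=(acc<<6)|0x0A=0x2AE4A
Completed: cp=U+2AE4A (starts at byte 10)

Answer: 0 4 6 7 10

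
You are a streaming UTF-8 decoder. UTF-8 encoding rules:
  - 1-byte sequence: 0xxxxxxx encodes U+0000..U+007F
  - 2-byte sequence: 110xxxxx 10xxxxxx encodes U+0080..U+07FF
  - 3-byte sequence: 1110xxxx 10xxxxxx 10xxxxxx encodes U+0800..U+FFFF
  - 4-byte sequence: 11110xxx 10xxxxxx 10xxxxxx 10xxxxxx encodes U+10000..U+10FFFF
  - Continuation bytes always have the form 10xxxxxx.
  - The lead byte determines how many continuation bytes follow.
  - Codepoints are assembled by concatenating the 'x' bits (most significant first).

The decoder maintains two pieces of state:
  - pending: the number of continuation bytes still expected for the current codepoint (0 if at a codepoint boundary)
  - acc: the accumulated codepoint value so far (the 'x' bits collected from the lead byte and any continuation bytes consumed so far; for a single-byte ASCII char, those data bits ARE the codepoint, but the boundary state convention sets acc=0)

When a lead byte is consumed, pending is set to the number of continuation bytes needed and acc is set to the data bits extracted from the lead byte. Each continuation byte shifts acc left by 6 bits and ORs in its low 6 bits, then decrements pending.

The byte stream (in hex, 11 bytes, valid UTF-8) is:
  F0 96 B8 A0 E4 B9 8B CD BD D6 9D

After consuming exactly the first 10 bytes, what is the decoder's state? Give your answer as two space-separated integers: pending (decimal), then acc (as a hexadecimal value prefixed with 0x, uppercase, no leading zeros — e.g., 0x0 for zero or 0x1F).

Byte[0]=F0: 4-byte lead. pending=3, acc=0x0
Byte[1]=96: continuation. acc=(acc<<6)|0x16=0x16, pending=2
Byte[2]=B8: continuation. acc=(acc<<6)|0x38=0x5B8, pending=1
Byte[3]=A0: continuation. acc=(acc<<6)|0x20=0x16E20, pending=0
Byte[4]=E4: 3-byte lead. pending=2, acc=0x4
Byte[5]=B9: continuation. acc=(acc<<6)|0x39=0x139, pending=1
Byte[6]=8B: continuation. acc=(acc<<6)|0x0B=0x4E4B, pending=0
Byte[7]=CD: 2-byte lead. pending=1, acc=0xD
Byte[8]=BD: continuation. acc=(acc<<6)|0x3D=0x37D, pending=0
Byte[9]=D6: 2-byte lead. pending=1, acc=0x16

Answer: 1 0x16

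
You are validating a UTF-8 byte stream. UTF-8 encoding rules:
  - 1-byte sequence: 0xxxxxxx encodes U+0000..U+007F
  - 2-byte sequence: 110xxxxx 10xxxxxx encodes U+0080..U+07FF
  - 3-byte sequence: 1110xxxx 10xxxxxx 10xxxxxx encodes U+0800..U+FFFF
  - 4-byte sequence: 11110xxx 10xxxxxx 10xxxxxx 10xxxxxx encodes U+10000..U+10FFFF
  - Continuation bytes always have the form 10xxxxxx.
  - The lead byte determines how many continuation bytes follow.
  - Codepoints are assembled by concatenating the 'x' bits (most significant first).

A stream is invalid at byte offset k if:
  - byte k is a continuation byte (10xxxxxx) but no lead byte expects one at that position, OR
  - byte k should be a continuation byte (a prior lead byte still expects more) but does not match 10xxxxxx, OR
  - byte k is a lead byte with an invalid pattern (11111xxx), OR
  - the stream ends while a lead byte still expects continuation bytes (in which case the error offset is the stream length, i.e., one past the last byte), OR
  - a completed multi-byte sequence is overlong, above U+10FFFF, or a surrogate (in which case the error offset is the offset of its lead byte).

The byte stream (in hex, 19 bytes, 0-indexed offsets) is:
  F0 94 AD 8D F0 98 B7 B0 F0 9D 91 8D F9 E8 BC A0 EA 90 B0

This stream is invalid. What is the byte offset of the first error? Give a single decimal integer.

Answer: 12

Derivation:
Byte[0]=F0: 4-byte lead, need 3 cont bytes. acc=0x0
Byte[1]=94: continuation. acc=(acc<<6)|0x14=0x14
Byte[2]=AD: continuation. acc=(acc<<6)|0x2D=0x52D
Byte[3]=8D: continuation. acc=(acc<<6)|0x0D=0x14B4D
Completed: cp=U+14B4D (starts at byte 0)
Byte[4]=F0: 4-byte lead, need 3 cont bytes. acc=0x0
Byte[5]=98: continuation. acc=(acc<<6)|0x18=0x18
Byte[6]=B7: continuation. acc=(acc<<6)|0x37=0x637
Byte[7]=B0: continuation. acc=(acc<<6)|0x30=0x18DF0
Completed: cp=U+18DF0 (starts at byte 4)
Byte[8]=F0: 4-byte lead, need 3 cont bytes. acc=0x0
Byte[9]=9D: continuation. acc=(acc<<6)|0x1D=0x1D
Byte[10]=91: continuation. acc=(acc<<6)|0x11=0x751
Byte[11]=8D: continuation. acc=(acc<<6)|0x0D=0x1D44D
Completed: cp=U+1D44D (starts at byte 8)
Byte[12]=F9: INVALID lead byte (not 0xxx/110x/1110/11110)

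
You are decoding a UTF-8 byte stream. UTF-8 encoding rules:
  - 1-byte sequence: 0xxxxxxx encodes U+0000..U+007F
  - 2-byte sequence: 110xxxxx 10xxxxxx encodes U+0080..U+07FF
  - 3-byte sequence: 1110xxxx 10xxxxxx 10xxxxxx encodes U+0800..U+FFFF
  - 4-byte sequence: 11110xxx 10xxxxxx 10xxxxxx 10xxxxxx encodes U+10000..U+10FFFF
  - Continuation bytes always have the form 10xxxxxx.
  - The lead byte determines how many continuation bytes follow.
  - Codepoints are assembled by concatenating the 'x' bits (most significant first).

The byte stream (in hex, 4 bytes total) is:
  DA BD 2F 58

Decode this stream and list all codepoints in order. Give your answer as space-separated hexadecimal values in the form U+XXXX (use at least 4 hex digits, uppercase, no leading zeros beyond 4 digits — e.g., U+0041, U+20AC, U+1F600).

Answer: U+06BD U+002F U+0058

Derivation:
Byte[0]=DA: 2-byte lead, need 1 cont bytes. acc=0x1A
Byte[1]=BD: continuation. acc=(acc<<6)|0x3D=0x6BD
Completed: cp=U+06BD (starts at byte 0)
Byte[2]=2F: 1-byte ASCII. cp=U+002F
Byte[3]=58: 1-byte ASCII. cp=U+0058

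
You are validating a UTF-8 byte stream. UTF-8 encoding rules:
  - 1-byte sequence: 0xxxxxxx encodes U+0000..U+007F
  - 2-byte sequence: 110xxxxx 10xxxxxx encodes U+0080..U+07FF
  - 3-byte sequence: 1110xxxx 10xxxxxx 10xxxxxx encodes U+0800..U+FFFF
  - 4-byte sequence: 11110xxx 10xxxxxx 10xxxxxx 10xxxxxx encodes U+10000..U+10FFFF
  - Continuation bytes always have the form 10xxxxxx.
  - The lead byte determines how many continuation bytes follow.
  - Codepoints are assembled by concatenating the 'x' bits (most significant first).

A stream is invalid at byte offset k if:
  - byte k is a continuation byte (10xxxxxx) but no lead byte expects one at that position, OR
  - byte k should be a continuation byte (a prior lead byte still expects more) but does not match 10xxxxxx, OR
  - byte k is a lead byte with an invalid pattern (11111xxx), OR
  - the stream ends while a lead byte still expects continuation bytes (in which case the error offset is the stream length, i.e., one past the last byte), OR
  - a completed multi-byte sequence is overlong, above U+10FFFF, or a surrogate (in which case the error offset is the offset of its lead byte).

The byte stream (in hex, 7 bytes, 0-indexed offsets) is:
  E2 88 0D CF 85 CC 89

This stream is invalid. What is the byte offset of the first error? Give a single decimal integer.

Answer: 2

Derivation:
Byte[0]=E2: 3-byte lead, need 2 cont bytes. acc=0x2
Byte[1]=88: continuation. acc=(acc<<6)|0x08=0x88
Byte[2]=0D: expected 10xxxxxx continuation. INVALID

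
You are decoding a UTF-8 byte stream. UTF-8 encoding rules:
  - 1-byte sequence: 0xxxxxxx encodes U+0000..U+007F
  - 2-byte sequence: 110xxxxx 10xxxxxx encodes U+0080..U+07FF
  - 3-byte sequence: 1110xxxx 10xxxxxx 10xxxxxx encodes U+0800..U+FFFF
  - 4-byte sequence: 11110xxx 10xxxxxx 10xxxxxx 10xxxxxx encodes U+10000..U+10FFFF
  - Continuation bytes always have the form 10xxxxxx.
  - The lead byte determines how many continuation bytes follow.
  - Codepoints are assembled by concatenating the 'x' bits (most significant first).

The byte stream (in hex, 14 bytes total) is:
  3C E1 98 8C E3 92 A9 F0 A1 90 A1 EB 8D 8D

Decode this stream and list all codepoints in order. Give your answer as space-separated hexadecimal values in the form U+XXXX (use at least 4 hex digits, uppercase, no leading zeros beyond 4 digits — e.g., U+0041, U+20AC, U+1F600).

Answer: U+003C U+160C U+34A9 U+21421 U+B34D

Derivation:
Byte[0]=3C: 1-byte ASCII. cp=U+003C
Byte[1]=E1: 3-byte lead, need 2 cont bytes. acc=0x1
Byte[2]=98: continuation. acc=(acc<<6)|0x18=0x58
Byte[3]=8C: continuation. acc=(acc<<6)|0x0C=0x160C
Completed: cp=U+160C (starts at byte 1)
Byte[4]=E3: 3-byte lead, need 2 cont bytes. acc=0x3
Byte[5]=92: continuation. acc=(acc<<6)|0x12=0xD2
Byte[6]=A9: continuation. acc=(acc<<6)|0x29=0x34A9
Completed: cp=U+34A9 (starts at byte 4)
Byte[7]=F0: 4-byte lead, need 3 cont bytes. acc=0x0
Byte[8]=A1: continuation. acc=(acc<<6)|0x21=0x21
Byte[9]=90: continuation. acc=(acc<<6)|0x10=0x850
Byte[10]=A1: continuation. acc=(acc<<6)|0x21=0x21421
Completed: cp=U+21421 (starts at byte 7)
Byte[11]=EB: 3-byte lead, need 2 cont bytes. acc=0xB
Byte[12]=8D: continuation. acc=(acc<<6)|0x0D=0x2CD
Byte[13]=8D: continuation. acc=(acc<<6)|0x0D=0xB34D
Completed: cp=U+B34D (starts at byte 11)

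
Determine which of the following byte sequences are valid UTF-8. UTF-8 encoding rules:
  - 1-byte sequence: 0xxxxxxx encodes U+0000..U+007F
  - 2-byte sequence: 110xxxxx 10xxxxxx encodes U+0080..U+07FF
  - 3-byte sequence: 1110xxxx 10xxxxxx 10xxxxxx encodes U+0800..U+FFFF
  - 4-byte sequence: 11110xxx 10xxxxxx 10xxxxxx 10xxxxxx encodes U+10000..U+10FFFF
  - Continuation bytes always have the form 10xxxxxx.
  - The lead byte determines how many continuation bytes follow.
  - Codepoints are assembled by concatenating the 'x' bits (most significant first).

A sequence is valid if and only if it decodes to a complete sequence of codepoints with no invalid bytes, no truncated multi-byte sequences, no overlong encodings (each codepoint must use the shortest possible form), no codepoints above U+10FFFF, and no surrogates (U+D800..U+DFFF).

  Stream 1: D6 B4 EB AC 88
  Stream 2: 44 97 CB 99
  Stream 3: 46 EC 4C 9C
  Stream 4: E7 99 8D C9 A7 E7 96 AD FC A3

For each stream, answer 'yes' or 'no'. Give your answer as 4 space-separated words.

Stream 1: decodes cleanly. VALID
Stream 2: error at byte offset 1. INVALID
Stream 3: error at byte offset 2. INVALID
Stream 4: error at byte offset 8. INVALID

Answer: yes no no no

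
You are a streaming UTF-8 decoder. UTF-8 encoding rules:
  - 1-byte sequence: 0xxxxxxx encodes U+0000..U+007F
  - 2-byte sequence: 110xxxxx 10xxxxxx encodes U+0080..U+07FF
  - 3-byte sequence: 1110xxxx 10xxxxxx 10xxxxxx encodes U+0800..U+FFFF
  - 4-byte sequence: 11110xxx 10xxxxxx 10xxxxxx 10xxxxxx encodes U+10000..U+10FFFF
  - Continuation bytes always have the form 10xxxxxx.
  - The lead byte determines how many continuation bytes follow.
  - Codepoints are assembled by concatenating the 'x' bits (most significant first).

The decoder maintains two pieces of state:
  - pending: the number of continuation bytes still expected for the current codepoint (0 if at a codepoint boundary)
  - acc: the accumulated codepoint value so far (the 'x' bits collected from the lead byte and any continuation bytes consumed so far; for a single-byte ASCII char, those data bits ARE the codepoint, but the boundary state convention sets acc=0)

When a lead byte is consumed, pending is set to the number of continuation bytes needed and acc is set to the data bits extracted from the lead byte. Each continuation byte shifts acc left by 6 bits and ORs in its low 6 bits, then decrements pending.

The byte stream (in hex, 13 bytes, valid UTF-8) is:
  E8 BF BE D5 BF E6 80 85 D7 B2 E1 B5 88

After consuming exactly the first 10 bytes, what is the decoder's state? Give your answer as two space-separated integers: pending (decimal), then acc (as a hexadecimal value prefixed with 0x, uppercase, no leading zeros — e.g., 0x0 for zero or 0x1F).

Answer: 0 0x5F2

Derivation:
Byte[0]=E8: 3-byte lead. pending=2, acc=0x8
Byte[1]=BF: continuation. acc=(acc<<6)|0x3F=0x23F, pending=1
Byte[2]=BE: continuation. acc=(acc<<6)|0x3E=0x8FFE, pending=0
Byte[3]=D5: 2-byte lead. pending=1, acc=0x15
Byte[4]=BF: continuation. acc=(acc<<6)|0x3F=0x57F, pending=0
Byte[5]=E6: 3-byte lead. pending=2, acc=0x6
Byte[6]=80: continuation. acc=(acc<<6)|0x00=0x180, pending=1
Byte[7]=85: continuation. acc=(acc<<6)|0x05=0x6005, pending=0
Byte[8]=D7: 2-byte lead. pending=1, acc=0x17
Byte[9]=B2: continuation. acc=(acc<<6)|0x32=0x5F2, pending=0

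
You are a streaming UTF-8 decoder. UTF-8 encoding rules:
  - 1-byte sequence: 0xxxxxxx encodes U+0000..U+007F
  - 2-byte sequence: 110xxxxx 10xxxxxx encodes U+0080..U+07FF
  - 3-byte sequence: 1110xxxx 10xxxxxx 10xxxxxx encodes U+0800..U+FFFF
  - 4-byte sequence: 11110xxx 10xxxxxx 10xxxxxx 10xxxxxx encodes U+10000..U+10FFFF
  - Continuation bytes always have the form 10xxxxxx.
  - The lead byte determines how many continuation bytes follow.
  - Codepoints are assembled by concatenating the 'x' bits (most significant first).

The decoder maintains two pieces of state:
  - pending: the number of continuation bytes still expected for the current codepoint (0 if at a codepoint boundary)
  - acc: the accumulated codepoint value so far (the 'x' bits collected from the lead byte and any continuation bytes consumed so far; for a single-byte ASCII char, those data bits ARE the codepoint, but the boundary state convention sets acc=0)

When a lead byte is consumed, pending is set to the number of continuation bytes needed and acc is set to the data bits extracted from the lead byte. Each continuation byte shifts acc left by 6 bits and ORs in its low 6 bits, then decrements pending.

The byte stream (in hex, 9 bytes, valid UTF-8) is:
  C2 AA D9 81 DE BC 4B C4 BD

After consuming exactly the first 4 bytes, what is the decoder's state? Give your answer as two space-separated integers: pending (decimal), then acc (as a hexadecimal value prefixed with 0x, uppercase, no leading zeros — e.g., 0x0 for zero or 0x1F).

Byte[0]=C2: 2-byte lead. pending=1, acc=0x2
Byte[1]=AA: continuation. acc=(acc<<6)|0x2A=0xAA, pending=0
Byte[2]=D9: 2-byte lead. pending=1, acc=0x19
Byte[3]=81: continuation. acc=(acc<<6)|0x01=0x641, pending=0

Answer: 0 0x641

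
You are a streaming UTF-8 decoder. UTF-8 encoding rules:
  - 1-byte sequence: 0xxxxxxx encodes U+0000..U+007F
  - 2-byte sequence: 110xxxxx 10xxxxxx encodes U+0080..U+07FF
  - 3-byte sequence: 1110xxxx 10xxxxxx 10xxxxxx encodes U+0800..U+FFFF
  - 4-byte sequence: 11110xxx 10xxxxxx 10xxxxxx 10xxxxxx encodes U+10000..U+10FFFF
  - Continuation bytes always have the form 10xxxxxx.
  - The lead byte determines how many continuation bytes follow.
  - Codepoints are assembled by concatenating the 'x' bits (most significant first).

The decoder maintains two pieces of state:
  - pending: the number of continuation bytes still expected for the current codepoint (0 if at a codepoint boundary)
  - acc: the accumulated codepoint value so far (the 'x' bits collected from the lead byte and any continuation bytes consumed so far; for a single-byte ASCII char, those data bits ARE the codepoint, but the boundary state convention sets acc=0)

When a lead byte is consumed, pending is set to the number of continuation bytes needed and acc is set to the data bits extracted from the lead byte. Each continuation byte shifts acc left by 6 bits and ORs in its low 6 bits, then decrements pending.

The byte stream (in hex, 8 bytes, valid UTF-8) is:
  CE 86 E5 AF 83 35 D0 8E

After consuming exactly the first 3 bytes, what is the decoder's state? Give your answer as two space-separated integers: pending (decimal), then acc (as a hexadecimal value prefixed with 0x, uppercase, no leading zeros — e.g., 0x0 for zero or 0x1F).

Byte[0]=CE: 2-byte lead. pending=1, acc=0xE
Byte[1]=86: continuation. acc=(acc<<6)|0x06=0x386, pending=0
Byte[2]=E5: 3-byte lead. pending=2, acc=0x5

Answer: 2 0x5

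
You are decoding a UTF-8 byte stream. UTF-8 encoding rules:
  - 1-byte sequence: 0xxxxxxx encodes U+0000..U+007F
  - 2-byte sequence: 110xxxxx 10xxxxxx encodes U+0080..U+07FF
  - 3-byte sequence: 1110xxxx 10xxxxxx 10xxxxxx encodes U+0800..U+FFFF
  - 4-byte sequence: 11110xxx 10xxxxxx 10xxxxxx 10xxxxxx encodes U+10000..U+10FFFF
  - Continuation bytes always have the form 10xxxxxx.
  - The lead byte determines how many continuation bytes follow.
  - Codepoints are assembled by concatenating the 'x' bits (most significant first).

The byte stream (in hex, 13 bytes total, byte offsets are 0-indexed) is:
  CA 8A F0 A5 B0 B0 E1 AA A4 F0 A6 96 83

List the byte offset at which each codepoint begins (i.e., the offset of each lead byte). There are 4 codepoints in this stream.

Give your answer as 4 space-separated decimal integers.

Answer: 0 2 6 9

Derivation:
Byte[0]=CA: 2-byte lead, need 1 cont bytes. acc=0xA
Byte[1]=8A: continuation. acc=(acc<<6)|0x0A=0x28A
Completed: cp=U+028A (starts at byte 0)
Byte[2]=F0: 4-byte lead, need 3 cont bytes. acc=0x0
Byte[3]=A5: continuation. acc=(acc<<6)|0x25=0x25
Byte[4]=B0: continuation. acc=(acc<<6)|0x30=0x970
Byte[5]=B0: continuation. acc=(acc<<6)|0x30=0x25C30
Completed: cp=U+25C30 (starts at byte 2)
Byte[6]=E1: 3-byte lead, need 2 cont bytes. acc=0x1
Byte[7]=AA: continuation. acc=(acc<<6)|0x2A=0x6A
Byte[8]=A4: continuation. acc=(acc<<6)|0x24=0x1AA4
Completed: cp=U+1AA4 (starts at byte 6)
Byte[9]=F0: 4-byte lead, need 3 cont bytes. acc=0x0
Byte[10]=A6: continuation. acc=(acc<<6)|0x26=0x26
Byte[11]=96: continuation. acc=(acc<<6)|0x16=0x996
Byte[12]=83: continuation. acc=(acc<<6)|0x03=0x26583
Completed: cp=U+26583 (starts at byte 9)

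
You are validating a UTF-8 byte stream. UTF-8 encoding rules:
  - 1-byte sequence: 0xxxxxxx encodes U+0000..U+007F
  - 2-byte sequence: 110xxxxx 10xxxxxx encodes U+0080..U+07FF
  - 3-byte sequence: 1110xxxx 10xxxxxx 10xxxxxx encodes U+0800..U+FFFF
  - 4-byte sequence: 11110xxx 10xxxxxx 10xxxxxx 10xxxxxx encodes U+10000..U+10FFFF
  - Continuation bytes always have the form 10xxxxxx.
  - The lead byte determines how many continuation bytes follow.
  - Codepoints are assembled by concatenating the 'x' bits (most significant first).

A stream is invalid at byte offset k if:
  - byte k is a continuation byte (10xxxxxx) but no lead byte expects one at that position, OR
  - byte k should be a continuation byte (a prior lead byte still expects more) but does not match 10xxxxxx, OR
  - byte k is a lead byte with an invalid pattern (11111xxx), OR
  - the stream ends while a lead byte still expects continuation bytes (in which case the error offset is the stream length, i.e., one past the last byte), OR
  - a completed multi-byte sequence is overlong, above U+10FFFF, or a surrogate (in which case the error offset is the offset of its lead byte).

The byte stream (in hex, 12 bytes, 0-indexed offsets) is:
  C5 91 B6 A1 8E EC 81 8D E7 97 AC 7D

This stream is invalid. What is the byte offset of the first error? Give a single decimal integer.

Answer: 2

Derivation:
Byte[0]=C5: 2-byte lead, need 1 cont bytes. acc=0x5
Byte[1]=91: continuation. acc=(acc<<6)|0x11=0x151
Completed: cp=U+0151 (starts at byte 0)
Byte[2]=B6: INVALID lead byte (not 0xxx/110x/1110/11110)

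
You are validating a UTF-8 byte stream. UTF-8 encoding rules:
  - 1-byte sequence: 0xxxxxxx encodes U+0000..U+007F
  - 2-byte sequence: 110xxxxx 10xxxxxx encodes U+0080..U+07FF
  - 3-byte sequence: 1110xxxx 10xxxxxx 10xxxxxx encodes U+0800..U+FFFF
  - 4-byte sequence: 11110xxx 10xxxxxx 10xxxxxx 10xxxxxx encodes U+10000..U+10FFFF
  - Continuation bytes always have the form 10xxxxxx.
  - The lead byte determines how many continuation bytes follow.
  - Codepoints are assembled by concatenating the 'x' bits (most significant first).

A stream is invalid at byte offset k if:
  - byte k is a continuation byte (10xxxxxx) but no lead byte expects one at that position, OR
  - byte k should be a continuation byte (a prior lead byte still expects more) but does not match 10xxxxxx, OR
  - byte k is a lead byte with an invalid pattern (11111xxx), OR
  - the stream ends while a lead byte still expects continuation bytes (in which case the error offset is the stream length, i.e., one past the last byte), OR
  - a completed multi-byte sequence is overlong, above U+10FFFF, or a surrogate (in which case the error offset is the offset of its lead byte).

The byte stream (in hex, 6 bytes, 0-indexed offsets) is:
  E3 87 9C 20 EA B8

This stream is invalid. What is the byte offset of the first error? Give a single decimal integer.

Answer: 6

Derivation:
Byte[0]=E3: 3-byte lead, need 2 cont bytes. acc=0x3
Byte[1]=87: continuation. acc=(acc<<6)|0x07=0xC7
Byte[2]=9C: continuation. acc=(acc<<6)|0x1C=0x31DC
Completed: cp=U+31DC (starts at byte 0)
Byte[3]=20: 1-byte ASCII. cp=U+0020
Byte[4]=EA: 3-byte lead, need 2 cont bytes. acc=0xA
Byte[5]=B8: continuation. acc=(acc<<6)|0x38=0x2B8
Byte[6]: stream ended, expected continuation. INVALID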